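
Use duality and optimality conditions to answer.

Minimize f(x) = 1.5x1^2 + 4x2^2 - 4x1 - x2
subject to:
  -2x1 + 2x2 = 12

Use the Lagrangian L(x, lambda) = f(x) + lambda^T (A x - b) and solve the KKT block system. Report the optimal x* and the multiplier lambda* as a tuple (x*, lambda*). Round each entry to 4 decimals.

Form the Lagrangian:
  L(x, lambda) = (1/2) x^T Q x + c^T x + lambda^T (A x - b)
Stationarity (grad_x L = 0): Q x + c + A^T lambda = 0.
Primal feasibility: A x = b.

This gives the KKT block system:
  [ Q   A^T ] [ x     ]   [-c ]
  [ A    0  ] [ lambda ] = [ b ]

Solving the linear system:
  x*      = (-3.9091, 2.0909)
  lambda* = (-7.8636)
  f(x*)   = 53.9545

x* = (-3.9091, 2.0909), lambda* = (-7.8636)


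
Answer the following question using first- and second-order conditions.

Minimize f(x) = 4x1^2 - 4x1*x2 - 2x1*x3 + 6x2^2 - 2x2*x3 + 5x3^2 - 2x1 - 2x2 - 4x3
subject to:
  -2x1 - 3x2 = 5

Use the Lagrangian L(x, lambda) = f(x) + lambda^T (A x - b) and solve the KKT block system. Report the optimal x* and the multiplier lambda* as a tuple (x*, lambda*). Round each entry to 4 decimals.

Form the Lagrangian:
  L(x, lambda) = (1/2) x^T Q x + c^T x + lambda^T (A x - b)
Stationarity (grad_x L = 0): Q x + c + A^T lambda = 0.
Primal feasibility: A x = b.

This gives the KKT block system:
  [ Q   A^T ] [ x     ]   [-c ]
  [ A    0  ] [ lambda ] = [ b ]

Solving the linear system:
  x*      = (-1.0358, -0.9761, -0.0024)
  lambda* = (-3.1885)
  f(x*)   = 9.9881

x* = (-1.0358, -0.9761, -0.0024), lambda* = (-3.1885)


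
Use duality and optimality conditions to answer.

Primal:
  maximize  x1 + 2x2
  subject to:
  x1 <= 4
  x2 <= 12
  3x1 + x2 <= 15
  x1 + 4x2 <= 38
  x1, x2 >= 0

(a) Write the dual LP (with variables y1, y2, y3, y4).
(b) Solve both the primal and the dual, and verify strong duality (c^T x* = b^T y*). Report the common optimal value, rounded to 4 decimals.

The standard primal-dual pair for 'max c^T x s.t. A x <= b, x >= 0' is:
  Dual:  min b^T y  s.t.  A^T y >= c,  y >= 0.

So the dual LP is:
  minimize  4y1 + 12y2 + 15y3 + 38y4
  subject to:
    y1 + 3y3 + y4 >= 1
    y2 + y3 + 4y4 >= 2
    y1, y2, y3, y4 >= 0

Solving the primal: x* = (2, 9).
  primal value c^T x* = 20.
Solving the dual: y* = (0, 0, 0.1818, 0.4545).
  dual value b^T y* = 20.
Strong duality: c^T x* = b^T y*. Confirmed.

20


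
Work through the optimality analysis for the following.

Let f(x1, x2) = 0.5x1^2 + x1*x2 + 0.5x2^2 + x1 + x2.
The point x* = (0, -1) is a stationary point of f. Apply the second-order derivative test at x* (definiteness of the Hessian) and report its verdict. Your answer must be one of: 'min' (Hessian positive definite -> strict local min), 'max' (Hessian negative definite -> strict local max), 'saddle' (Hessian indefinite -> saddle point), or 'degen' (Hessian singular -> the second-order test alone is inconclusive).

Compute the Hessian H = grad^2 f:
  H = [[1, 1], [1, 1]]
Verify stationarity: grad f(x*) = H x* + g = (0, 0).
Eigenvalues of H: 0, 2.
H has a zero eigenvalue (singular; positive semidefinite but not definite), so H is neither positive definite, negative definite, nor indefinite. The second-order test alone is inconclusive -> degen.
(Indeed, f is constant along the null direction of H through x*, so x* is not a strict local extremum.)

degen


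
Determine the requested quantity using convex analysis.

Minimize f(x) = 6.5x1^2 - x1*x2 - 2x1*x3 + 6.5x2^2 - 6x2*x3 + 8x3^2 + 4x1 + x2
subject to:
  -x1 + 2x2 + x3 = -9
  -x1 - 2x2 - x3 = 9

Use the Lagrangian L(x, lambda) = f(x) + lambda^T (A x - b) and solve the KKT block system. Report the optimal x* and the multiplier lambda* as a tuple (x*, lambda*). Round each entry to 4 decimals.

Form the Lagrangian:
  L(x, lambda) = (1/2) x^T Q x + c^T x + lambda^T (A x - b)
Stationarity (grad_x L = 0): Q x + c + A^T lambda = 0.
Primal feasibility: A x = b.

This gives the KKT block system:
  [ Q   A^T ] [ x     ]   [-c ]
  [ A    0  ] [ lambda ] = [ b ]

Solving the linear system:
  x*      = (0, -3.396, -2.2079)
  lambda* = (13.3812, -1.5693)
  f(x*)   = 65.5792

x* = (0, -3.396, -2.2079), lambda* = (13.3812, -1.5693)


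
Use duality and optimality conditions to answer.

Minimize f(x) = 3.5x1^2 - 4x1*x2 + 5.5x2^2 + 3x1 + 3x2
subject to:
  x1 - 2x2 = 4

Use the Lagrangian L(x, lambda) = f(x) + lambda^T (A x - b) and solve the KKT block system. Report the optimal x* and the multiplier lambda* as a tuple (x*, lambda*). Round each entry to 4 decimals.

Form the Lagrangian:
  L(x, lambda) = (1/2) x^T Q x + c^T x + lambda^T (A x - b)
Stationarity (grad_x L = 0): Q x + c + A^T lambda = 0.
Primal feasibility: A x = b.

This gives the KKT block system:
  [ Q   A^T ] [ x     ]   [-c ]
  [ A    0  ] [ lambda ] = [ b ]

Solving the linear system:
  x*      = (-0.2609, -2.1304)
  lambda* = (-9.6957)
  f(x*)   = 15.8043

x* = (-0.2609, -2.1304), lambda* = (-9.6957)


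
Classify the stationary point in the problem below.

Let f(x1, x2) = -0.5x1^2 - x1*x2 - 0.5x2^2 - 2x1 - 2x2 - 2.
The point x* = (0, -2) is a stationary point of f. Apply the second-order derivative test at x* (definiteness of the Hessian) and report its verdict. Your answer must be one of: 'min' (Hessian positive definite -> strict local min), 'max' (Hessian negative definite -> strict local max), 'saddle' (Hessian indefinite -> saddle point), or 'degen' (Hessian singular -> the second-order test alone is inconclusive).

Compute the Hessian H = grad^2 f:
  H = [[-1, -1], [-1, -1]]
Verify stationarity: grad f(x*) = H x* + g = (0, 0).
Eigenvalues of H: -2, 0.
H has a zero eigenvalue (singular; negative semidefinite but not definite), so H is neither positive definite, negative definite, nor indefinite. The second-order test alone is inconclusive -> degen.
(Indeed, f is constant along the null direction of H through x*, so x* is not a strict local extremum.)

degen


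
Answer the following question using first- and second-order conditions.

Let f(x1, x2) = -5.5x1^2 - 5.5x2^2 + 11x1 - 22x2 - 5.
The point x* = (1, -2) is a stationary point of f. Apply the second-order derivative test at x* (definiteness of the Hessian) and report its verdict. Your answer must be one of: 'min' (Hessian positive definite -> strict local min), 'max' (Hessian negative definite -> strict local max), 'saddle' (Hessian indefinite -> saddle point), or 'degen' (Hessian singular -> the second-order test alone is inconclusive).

Compute the Hessian H = grad^2 f:
  H = [[-11, 0], [0, -11]]
Verify stationarity: grad f(x*) = H x* + g = (0, 0).
Eigenvalues of H: -11, -11.
Both eigenvalues < 0, so H is negative definite -> x* is a strict local max.

max


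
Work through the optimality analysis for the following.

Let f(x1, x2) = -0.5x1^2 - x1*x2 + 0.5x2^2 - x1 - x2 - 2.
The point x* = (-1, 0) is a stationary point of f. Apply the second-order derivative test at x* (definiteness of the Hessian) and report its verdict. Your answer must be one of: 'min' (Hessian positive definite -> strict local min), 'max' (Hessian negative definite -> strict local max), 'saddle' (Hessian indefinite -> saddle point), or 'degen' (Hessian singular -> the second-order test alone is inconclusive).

Compute the Hessian H = grad^2 f:
  H = [[-1, -1], [-1, 1]]
Verify stationarity: grad f(x*) = H x* + g = (0, 0).
Eigenvalues of H: -1.4142, 1.4142.
Eigenvalues have mixed signs, so H is indefinite -> x* is a saddle point.

saddle


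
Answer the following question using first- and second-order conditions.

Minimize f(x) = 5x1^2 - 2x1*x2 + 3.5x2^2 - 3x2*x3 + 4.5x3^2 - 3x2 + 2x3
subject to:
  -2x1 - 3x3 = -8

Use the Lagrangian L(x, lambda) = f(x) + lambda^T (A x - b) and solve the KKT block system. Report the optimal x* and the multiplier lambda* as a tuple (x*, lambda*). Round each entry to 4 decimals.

Form the Lagrangian:
  L(x, lambda) = (1/2) x^T Q x + c^T x + lambda^T (A x - b)
Stationarity (grad_x L = 0): Q x + c + A^T lambda = 0.
Primal feasibility: A x = b.

This gives the KKT block system:
  [ Q   A^T ] [ x     ]   [-c ]
  [ A    0  ] [ lambda ] = [ b ]

Solving the linear system:
  x*      = (1.2381, 1.5714, 1.8413)
  lambda* = (4.619)
  f(x*)   = 17.9603

x* = (1.2381, 1.5714, 1.8413), lambda* = (4.619)


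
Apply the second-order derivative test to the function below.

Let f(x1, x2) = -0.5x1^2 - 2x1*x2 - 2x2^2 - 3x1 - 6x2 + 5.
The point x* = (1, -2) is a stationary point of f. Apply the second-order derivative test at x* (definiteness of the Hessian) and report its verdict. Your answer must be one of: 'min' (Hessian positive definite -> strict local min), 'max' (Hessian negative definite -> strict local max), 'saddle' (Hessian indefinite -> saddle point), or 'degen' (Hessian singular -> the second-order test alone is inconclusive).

Compute the Hessian H = grad^2 f:
  H = [[-1, -2], [-2, -4]]
Verify stationarity: grad f(x*) = H x* + g = (0, 0).
Eigenvalues of H: -5, 0.
H has a zero eigenvalue (singular; negative semidefinite but not definite), so H is neither positive definite, negative definite, nor indefinite. The second-order test alone is inconclusive -> degen.
(Indeed, f is constant along the null direction of H through x*, so x* is not a strict local extremum.)

degen


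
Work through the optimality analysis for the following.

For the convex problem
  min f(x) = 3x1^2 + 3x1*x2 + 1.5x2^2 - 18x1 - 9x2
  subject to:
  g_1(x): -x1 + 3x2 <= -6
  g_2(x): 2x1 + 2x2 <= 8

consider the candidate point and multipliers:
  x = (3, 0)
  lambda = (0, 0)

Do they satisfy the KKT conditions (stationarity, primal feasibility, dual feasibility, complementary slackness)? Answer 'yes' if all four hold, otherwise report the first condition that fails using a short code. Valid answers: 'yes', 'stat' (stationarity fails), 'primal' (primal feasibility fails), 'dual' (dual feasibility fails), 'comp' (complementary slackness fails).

Gradient of f: grad f(x) = Q x + c = (0, 0)
Constraint values g_i(x) = a_i^T x - b_i:
  g_1((3, 0)) = 3
  g_2((3, 0)) = -2
Stationarity residual: grad f(x) + sum_i lambda_i a_i = (0, 0)
  -> stationarity OK
Primal feasibility (all g_i <= 0): FAILS
Dual feasibility (all lambda_i >= 0): OK
Complementary slackness (lambda_i * g_i(x) = 0 for all i): OK

Verdict: the first failing condition is primal_feasibility -> primal.

primal


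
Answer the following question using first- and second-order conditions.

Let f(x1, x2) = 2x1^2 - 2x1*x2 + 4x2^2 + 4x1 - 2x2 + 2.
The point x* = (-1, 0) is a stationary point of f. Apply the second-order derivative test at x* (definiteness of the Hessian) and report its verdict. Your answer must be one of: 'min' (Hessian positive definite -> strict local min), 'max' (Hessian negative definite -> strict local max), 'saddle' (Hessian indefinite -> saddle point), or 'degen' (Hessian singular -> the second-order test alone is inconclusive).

Compute the Hessian H = grad^2 f:
  H = [[4, -2], [-2, 8]]
Verify stationarity: grad f(x*) = H x* + g = (0, 0).
Eigenvalues of H: 3.1716, 8.8284.
Both eigenvalues > 0, so H is positive definite -> x* is a strict local min.

min


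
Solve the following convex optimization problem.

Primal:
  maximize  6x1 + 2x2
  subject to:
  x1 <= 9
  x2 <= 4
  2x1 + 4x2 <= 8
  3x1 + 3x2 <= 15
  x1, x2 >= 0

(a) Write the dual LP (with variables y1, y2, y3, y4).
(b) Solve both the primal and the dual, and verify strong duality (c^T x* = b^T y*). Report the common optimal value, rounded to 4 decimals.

The standard primal-dual pair for 'max c^T x s.t. A x <= b, x >= 0' is:
  Dual:  min b^T y  s.t.  A^T y >= c,  y >= 0.

So the dual LP is:
  minimize  9y1 + 4y2 + 8y3 + 15y4
  subject to:
    y1 + 2y3 + 3y4 >= 6
    y2 + 4y3 + 3y4 >= 2
    y1, y2, y3, y4 >= 0

Solving the primal: x* = (4, 0).
  primal value c^T x* = 24.
Solving the dual: y* = (0, 0, 3, 0).
  dual value b^T y* = 24.
Strong duality: c^T x* = b^T y*. Confirmed.

24


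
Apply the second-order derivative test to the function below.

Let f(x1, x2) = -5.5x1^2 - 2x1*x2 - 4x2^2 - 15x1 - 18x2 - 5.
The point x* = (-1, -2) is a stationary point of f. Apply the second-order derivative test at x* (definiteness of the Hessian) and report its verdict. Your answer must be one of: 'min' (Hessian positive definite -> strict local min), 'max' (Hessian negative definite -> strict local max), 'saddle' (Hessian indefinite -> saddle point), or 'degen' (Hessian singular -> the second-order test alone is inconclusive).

Compute the Hessian H = grad^2 f:
  H = [[-11, -2], [-2, -8]]
Verify stationarity: grad f(x*) = H x* + g = (0, 0).
Eigenvalues of H: -12, -7.
Both eigenvalues < 0, so H is negative definite -> x* is a strict local max.

max


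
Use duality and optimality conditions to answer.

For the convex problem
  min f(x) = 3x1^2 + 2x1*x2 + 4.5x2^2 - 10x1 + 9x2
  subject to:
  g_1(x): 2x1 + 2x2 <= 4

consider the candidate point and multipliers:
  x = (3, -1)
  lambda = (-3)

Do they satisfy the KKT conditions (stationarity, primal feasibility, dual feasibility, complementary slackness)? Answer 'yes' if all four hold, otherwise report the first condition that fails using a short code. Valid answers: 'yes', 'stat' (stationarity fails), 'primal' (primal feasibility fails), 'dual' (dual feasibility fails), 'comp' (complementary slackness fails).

Gradient of f: grad f(x) = Q x + c = (6, 6)
Constraint values g_i(x) = a_i^T x - b_i:
  g_1((3, -1)) = 0
Stationarity residual: grad f(x) + sum_i lambda_i a_i = (0, 0)
  -> stationarity OK
Primal feasibility (all g_i <= 0): OK
Dual feasibility (all lambda_i >= 0): FAILS
Complementary slackness (lambda_i * g_i(x) = 0 for all i): OK

Verdict: the first failing condition is dual_feasibility -> dual.

dual


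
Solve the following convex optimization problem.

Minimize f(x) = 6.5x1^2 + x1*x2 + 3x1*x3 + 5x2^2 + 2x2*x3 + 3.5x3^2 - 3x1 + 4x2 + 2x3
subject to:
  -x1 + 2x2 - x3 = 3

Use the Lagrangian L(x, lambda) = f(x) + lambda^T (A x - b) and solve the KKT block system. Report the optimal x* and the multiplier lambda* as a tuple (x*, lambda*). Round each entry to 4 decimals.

Form the Lagrangian:
  L(x, lambda) = (1/2) x^T Q x + c^T x + lambda^T (A x - b)
Stationarity (grad_x L = 0): Q x + c + A^T lambda = 0.
Primal feasibility: A x = b.

This gives the KKT block system:
  [ Q   A^T ] [ x     ]   [-c ]
  [ A    0  ] [ lambda ] = [ b ]

Solving the linear system:
  x*      = (0.0675, 0.8828, -1.302)
  lambda* = (-5.1456)
  f(x*)   = 8.0808

x* = (0.0675, 0.8828, -1.302), lambda* = (-5.1456)


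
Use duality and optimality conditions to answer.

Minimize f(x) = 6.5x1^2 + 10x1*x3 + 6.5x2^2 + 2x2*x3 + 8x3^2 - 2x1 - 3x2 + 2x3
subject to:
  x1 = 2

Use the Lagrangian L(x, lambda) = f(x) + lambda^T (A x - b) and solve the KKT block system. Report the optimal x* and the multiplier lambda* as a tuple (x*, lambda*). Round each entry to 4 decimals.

Form the Lagrangian:
  L(x, lambda) = (1/2) x^T Q x + c^T x + lambda^T (A x - b)
Stationarity (grad_x L = 0): Q x + c + A^T lambda = 0.
Primal feasibility: A x = b.

This gives the KKT block system:
  [ Q   A^T ] [ x     ]   [-c ]
  [ A    0  ] [ lambda ] = [ b ]

Solving the linear system:
  x*      = (2, 0.451, -1.4314)
  lambda* = (-9.6863)
  f(x*)   = 5.5784

x* = (2, 0.451, -1.4314), lambda* = (-9.6863)


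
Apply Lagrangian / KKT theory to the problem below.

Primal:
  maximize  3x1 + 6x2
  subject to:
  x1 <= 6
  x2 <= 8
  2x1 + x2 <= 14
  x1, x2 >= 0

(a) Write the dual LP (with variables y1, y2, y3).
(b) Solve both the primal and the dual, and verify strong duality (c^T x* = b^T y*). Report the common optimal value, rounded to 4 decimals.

The standard primal-dual pair for 'max c^T x s.t. A x <= b, x >= 0' is:
  Dual:  min b^T y  s.t.  A^T y >= c,  y >= 0.

So the dual LP is:
  minimize  6y1 + 8y2 + 14y3
  subject to:
    y1 + 2y3 >= 3
    y2 + y3 >= 6
    y1, y2, y3 >= 0

Solving the primal: x* = (3, 8).
  primal value c^T x* = 57.
Solving the dual: y* = (0, 4.5, 1.5).
  dual value b^T y* = 57.
Strong duality: c^T x* = b^T y*. Confirmed.

57


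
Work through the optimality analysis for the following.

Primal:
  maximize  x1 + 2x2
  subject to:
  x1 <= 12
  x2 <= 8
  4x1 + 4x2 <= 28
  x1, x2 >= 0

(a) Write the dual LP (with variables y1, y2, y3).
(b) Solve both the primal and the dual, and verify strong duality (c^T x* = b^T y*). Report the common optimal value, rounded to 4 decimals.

The standard primal-dual pair for 'max c^T x s.t. A x <= b, x >= 0' is:
  Dual:  min b^T y  s.t.  A^T y >= c,  y >= 0.

So the dual LP is:
  minimize  12y1 + 8y2 + 28y3
  subject to:
    y1 + 4y3 >= 1
    y2 + 4y3 >= 2
    y1, y2, y3 >= 0

Solving the primal: x* = (0, 7).
  primal value c^T x* = 14.
Solving the dual: y* = (0, 0, 0.5).
  dual value b^T y* = 14.
Strong duality: c^T x* = b^T y*. Confirmed.

14


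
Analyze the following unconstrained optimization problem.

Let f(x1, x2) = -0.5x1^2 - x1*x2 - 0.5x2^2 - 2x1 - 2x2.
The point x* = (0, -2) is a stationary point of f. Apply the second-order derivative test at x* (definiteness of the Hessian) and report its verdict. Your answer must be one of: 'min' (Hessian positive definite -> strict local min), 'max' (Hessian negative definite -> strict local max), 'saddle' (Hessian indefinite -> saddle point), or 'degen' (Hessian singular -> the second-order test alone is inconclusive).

Compute the Hessian H = grad^2 f:
  H = [[-1, -1], [-1, -1]]
Verify stationarity: grad f(x*) = H x* + g = (0, 0).
Eigenvalues of H: -2, 0.
H has a zero eigenvalue (singular; negative semidefinite but not definite), so H is neither positive definite, negative definite, nor indefinite. The second-order test alone is inconclusive -> degen.
(Indeed, f is constant along the null direction of H through x*, so x* is not a strict local extremum.)

degen


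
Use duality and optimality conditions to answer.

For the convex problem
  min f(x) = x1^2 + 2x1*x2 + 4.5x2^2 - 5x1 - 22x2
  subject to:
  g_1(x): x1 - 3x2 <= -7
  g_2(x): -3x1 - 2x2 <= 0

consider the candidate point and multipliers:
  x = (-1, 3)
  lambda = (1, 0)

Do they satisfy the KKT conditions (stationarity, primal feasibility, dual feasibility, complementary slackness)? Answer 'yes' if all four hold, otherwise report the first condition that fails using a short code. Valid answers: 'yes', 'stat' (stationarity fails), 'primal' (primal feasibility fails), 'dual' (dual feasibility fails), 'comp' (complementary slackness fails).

Gradient of f: grad f(x) = Q x + c = (-1, 3)
Constraint values g_i(x) = a_i^T x - b_i:
  g_1((-1, 3)) = -3
  g_2((-1, 3)) = -3
Stationarity residual: grad f(x) + sum_i lambda_i a_i = (0, 0)
  -> stationarity OK
Primal feasibility (all g_i <= 0): OK
Dual feasibility (all lambda_i >= 0): OK
Complementary slackness (lambda_i * g_i(x) = 0 for all i): FAILS

Verdict: the first failing condition is complementary_slackness -> comp.

comp


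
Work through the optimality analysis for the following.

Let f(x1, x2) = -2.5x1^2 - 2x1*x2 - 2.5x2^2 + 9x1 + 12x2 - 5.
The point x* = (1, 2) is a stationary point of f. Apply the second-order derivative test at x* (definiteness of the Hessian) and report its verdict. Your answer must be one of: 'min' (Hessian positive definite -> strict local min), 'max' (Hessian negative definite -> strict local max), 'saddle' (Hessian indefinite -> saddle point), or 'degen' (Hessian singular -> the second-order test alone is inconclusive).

Compute the Hessian H = grad^2 f:
  H = [[-5, -2], [-2, -5]]
Verify stationarity: grad f(x*) = H x* + g = (0, 0).
Eigenvalues of H: -7, -3.
Both eigenvalues < 0, so H is negative definite -> x* is a strict local max.

max


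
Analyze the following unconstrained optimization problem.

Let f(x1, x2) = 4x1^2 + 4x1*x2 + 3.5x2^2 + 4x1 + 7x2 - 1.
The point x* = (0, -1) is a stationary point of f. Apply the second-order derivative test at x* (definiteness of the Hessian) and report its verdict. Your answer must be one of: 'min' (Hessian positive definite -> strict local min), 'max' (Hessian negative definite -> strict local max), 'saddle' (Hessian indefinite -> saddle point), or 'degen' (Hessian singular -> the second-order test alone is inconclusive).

Compute the Hessian H = grad^2 f:
  H = [[8, 4], [4, 7]]
Verify stationarity: grad f(x*) = H x* + g = (0, 0).
Eigenvalues of H: 3.4689, 11.5311.
Both eigenvalues > 0, so H is positive definite -> x* is a strict local min.

min


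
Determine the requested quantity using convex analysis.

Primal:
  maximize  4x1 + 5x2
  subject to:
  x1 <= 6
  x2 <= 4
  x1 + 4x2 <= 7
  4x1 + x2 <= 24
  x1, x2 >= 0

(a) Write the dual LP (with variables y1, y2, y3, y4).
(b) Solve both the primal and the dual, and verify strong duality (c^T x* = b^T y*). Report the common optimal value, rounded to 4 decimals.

The standard primal-dual pair for 'max c^T x s.t. A x <= b, x >= 0' is:
  Dual:  min b^T y  s.t.  A^T y >= c,  y >= 0.

So the dual LP is:
  minimize  6y1 + 4y2 + 7y3 + 24y4
  subject to:
    y1 + y3 + 4y4 >= 4
    y2 + 4y3 + y4 >= 5
    y1, y2, y3, y4 >= 0

Solving the primal: x* = (5.9333, 0.2667).
  primal value c^T x* = 25.0667.
Solving the dual: y* = (0, 0, 1.0667, 0.7333).
  dual value b^T y* = 25.0667.
Strong duality: c^T x* = b^T y*. Confirmed.

25.0667


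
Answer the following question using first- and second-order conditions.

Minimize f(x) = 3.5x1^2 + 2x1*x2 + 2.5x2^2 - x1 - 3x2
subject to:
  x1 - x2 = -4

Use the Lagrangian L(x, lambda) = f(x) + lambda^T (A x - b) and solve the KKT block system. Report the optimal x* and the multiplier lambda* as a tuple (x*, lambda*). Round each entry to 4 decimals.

Form the Lagrangian:
  L(x, lambda) = (1/2) x^T Q x + c^T x + lambda^T (A x - b)
Stationarity (grad_x L = 0): Q x + c + A^T lambda = 0.
Primal feasibility: A x = b.

This gives the KKT block system:
  [ Q   A^T ] [ x     ]   [-c ]
  [ A    0  ] [ lambda ] = [ b ]

Solving the linear system:
  x*      = (-1.5, 2.5)
  lambda* = (6.5)
  f(x*)   = 10

x* = (-1.5, 2.5), lambda* = (6.5)


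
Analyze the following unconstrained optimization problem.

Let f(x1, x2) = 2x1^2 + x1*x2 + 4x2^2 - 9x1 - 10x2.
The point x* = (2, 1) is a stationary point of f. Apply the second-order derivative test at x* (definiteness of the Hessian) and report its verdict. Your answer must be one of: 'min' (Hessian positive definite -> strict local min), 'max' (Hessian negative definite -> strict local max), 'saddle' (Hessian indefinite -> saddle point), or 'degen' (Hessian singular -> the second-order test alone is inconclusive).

Compute the Hessian H = grad^2 f:
  H = [[4, 1], [1, 8]]
Verify stationarity: grad f(x*) = H x* + g = (0, 0).
Eigenvalues of H: 3.7639, 8.2361.
Both eigenvalues > 0, so H is positive definite -> x* is a strict local min.

min


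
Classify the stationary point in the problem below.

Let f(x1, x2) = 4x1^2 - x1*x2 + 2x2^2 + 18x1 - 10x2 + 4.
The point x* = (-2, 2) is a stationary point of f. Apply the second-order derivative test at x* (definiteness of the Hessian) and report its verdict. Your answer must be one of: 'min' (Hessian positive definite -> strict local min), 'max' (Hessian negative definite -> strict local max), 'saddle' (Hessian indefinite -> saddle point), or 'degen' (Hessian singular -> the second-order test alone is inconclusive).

Compute the Hessian H = grad^2 f:
  H = [[8, -1], [-1, 4]]
Verify stationarity: grad f(x*) = H x* + g = (0, 0).
Eigenvalues of H: 3.7639, 8.2361.
Both eigenvalues > 0, so H is positive definite -> x* is a strict local min.

min


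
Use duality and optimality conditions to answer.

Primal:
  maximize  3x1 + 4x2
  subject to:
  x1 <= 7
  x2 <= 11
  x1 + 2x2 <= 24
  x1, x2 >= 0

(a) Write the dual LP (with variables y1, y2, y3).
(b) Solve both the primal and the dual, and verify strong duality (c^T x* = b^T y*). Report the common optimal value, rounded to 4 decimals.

The standard primal-dual pair for 'max c^T x s.t. A x <= b, x >= 0' is:
  Dual:  min b^T y  s.t.  A^T y >= c,  y >= 0.

So the dual LP is:
  minimize  7y1 + 11y2 + 24y3
  subject to:
    y1 + y3 >= 3
    y2 + 2y3 >= 4
    y1, y2, y3 >= 0

Solving the primal: x* = (7, 8.5).
  primal value c^T x* = 55.
Solving the dual: y* = (1, 0, 2).
  dual value b^T y* = 55.
Strong duality: c^T x* = b^T y*. Confirmed.

55


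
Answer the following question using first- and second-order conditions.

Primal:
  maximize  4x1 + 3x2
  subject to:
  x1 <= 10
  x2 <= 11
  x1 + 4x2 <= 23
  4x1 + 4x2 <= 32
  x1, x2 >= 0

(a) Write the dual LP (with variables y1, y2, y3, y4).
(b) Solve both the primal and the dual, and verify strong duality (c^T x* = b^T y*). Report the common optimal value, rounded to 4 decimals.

The standard primal-dual pair for 'max c^T x s.t. A x <= b, x >= 0' is:
  Dual:  min b^T y  s.t.  A^T y >= c,  y >= 0.

So the dual LP is:
  minimize  10y1 + 11y2 + 23y3 + 32y4
  subject to:
    y1 + y3 + 4y4 >= 4
    y2 + 4y3 + 4y4 >= 3
    y1, y2, y3, y4 >= 0

Solving the primal: x* = (8, 0).
  primal value c^T x* = 32.
Solving the dual: y* = (0, 0, 0, 1).
  dual value b^T y* = 32.
Strong duality: c^T x* = b^T y*. Confirmed.

32


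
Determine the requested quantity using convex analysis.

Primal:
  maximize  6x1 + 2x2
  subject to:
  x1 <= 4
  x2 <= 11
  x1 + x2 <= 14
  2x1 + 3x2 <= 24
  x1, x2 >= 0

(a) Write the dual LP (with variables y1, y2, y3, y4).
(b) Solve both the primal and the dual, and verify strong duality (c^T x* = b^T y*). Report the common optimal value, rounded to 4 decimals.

The standard primal-dual pair for 'max c^T x s.t. A x <= b, x >= 0' is:
  Dual:  min b^T y  s.t.  A^T y >= c,  y >= 0.

So the dual LP is:
  minimize  4y1 + 11y2 + 14y3 + 24y4
  subject to:
    y1 + y3 + 2y4 >= 6
    y2 + y3 + 3y4 >= 2
    y1, y2, y3, y4 >= 0

Solving the primal: x* = (4, 5.3333).
  primal value c^T x* = 34.6667.
Solving the dual: y* = (4.6667, 0, 0, 0.6667).
  dual value b^T y* = 34.6667.
Strong duality: c^T x* = b^T y*. Confirmed.

34.6667


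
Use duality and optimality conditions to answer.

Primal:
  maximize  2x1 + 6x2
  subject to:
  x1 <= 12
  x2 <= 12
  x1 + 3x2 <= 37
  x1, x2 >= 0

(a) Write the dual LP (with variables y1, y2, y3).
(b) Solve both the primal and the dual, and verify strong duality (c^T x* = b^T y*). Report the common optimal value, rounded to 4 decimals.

The standard primal-dual pair for 'max c^T x s.t. A x <= b, x >= 0' is:
  Dual:  min b^T y  s.t.  A^T y >= c,  y >= 0.

So the dual LP is:
  minimize  12y1 + 12y2 + 37y3
  subject to:
    y1 + y3 >= 2
    y2 + 3y3 >= 6
    y1, y2, y3 >= 0

Solving the primal: x* = (1, 12).
  primal value c^T x* = 74.
Solving the dual: y* = (0, 0, 2).
  dual value b^T y* = 74.
Strong duality: c^T x* = b^T y*. Confirmed.

74


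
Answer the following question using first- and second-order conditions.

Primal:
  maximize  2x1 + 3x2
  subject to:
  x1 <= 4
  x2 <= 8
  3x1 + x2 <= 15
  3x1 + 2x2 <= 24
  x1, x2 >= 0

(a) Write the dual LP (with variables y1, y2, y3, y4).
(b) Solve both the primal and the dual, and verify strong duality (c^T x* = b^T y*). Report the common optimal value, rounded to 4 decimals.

The standard primal-dual pair for 'max c^T x s.t. A x <= b, x >= 0' is:
  Dual:  min b^T y  s.t.  A^T y >= c,  y >= 0.

So the dual LP is:
  minimize  4y1 + 8y2 + 15y3 + 24y4
  subject to:
    y1 + 3y3 + 3y4 >= 2
    y2 + y3 + 2y4 >= 3
    y1, y2, y3, y4 >= 0

Solving the primal: x* = (2.3333, 8).
  primal value c^T x* = 28.6667.
Solving the dual: y* = (0, 2.3333, 0.6667, 0).
  dual value b^T y* = 28.6667.
Strong duality: c^T x* = b^T y*. Confirmed.

28.6667


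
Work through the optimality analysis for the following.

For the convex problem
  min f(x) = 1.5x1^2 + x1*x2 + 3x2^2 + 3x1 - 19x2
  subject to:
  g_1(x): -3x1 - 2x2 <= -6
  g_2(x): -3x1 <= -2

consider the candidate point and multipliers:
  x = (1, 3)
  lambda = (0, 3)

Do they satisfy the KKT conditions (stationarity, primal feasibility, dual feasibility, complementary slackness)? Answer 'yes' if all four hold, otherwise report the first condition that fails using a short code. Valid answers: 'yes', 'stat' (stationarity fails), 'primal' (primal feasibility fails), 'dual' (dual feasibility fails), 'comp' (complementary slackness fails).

Gradient of f: grad f(x) = Q x + c = (9, 0)
Constraint values g_i(x) = a_i^T x - b_i:
  g_1((1, 3)) = -3
  g_2((1, 3)) = -1
Stationarity residual: grad f(x) + sum_i lambda_i a_i = (0, 0)
  -> stationarity OK
Primal feasibility (all g_i <= 0): OK
Dual feasibility (all lambda_i >= 0): OK
Complementary slackness (lambda_i * g_i(x) = 0 for all i): FAILS

Verdict: the first failing condition is complementary_slackness -> comp.

comp


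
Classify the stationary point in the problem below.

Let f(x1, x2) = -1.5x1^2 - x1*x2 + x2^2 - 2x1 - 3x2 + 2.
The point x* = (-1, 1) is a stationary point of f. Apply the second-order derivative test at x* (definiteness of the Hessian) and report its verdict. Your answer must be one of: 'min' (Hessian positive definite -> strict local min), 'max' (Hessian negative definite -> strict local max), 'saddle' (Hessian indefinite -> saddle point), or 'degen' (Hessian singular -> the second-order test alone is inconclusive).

Compute the Hessian H = grad^2 f:
  H = [[-3, -1], [-1, 2]]
Verify stationarity: grad f(x*) = H x* + g = (0, 0).
Eigenvalues of H: -3.1926, 2.1926.
Eigenvalues have mixed signs, so H is indefinite -> x* is a saddle point.

saddle


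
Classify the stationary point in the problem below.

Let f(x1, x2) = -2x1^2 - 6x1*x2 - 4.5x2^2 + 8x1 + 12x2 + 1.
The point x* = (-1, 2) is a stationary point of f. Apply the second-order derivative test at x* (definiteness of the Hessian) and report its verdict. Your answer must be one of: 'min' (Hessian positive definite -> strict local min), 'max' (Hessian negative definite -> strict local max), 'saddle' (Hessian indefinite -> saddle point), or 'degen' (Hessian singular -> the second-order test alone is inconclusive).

Compute the Hessian H = grad^2 f:
  H = [[-4, -6], [-6, -9]]
Verify stationarity: grad f(x*) = H x* + g = (0, 0).
Eigenvalues of H: -13, 0.
H has a zero eigenvalue (singular; negative semidefinite but not definite), so H is neither positive definite, negative definite, nor indefinite. The second-order test alone is inconclusive -> degen.
(Indeed, f is constant along the null direction of H through x*, so x* is not a strict local extremum.)

degen


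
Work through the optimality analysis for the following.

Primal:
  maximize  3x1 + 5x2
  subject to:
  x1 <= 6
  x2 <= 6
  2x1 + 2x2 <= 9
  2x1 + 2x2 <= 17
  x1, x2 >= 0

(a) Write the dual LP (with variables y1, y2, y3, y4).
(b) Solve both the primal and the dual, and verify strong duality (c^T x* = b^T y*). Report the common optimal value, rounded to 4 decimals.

The standard primal-dual pair for 'max c^T x s.t. A x <= b, x >= 0' is:
  Dual:  min b^T y  s.t.  A^T y >= c,  y >= 0.

So the dual LP is:
  minimize  6y1 + 6y2 + 9y3 + 17y4
  subject to:
    y1 + 2y3 + 2y4 >= 3
    y2 + 2y3 + 2y4 >= 5
    y1, y2, y3, y4 >= 0

Solving the primal: x* = (0, 4.5).
  primal value c^T x* = 22.5.
Solving the dual: y* = (0, 0, 2.5, 0).
  dual value b^T y* = 22.5.
Strong duality: c^T x* = b^T y*. Confirmed.

22.5


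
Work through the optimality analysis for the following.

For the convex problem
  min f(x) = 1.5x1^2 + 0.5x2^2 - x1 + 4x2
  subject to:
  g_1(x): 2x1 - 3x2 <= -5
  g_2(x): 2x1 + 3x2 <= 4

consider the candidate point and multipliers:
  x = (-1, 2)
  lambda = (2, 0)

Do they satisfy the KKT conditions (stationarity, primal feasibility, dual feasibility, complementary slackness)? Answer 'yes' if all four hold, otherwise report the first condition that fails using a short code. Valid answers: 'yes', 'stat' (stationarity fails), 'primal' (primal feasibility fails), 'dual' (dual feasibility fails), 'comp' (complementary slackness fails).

Gradient of f: grad f(x) = Q x + c = (-4, 6)
Constraint values g_i(x) = a_i^T x - b_i:
  g_1((-1, 2)) = -3
  g_2((-1, 2)) = 0
Stationarity residual: grad f(x) + sum_i lambda_i a_i = (0, 0)
  -> stationarity OK
Primal feasibility (all g_i <= 0): OK
Dual feasibility (all lambda_i >= 0): OK
Complementary slackness (lambda_i * g_i(x) = 0 for all i): FAILS

Verdict: the first failing condition is complementary_slackness -> comp.

comp


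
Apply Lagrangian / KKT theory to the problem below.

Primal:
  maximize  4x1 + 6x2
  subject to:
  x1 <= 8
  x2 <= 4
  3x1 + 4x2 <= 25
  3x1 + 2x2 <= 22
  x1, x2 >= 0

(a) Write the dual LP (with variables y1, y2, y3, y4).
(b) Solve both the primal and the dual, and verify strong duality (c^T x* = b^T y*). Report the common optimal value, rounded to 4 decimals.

The standard primal-dual pair for 'max c^T x s.t. A x <= b, x >= 0' is:
  Dual:  min b^T y  s.t.  A^T y >= c,  y >= 0.

So the dual LP is:
  minimize  8y1 + 4y2 + 25y3 + 22y4
  subject to:
    y1 + 3y3 + 3y4 >= 4
    y2 + 4y3 + 2y4 >= 6
    y1, y2, y3, y4 >= 0

Solving the primal: x* = (3, 4).
  primal value c^T x* = 36.
Solving the dual: y* = (0, 0.6667, 1.3333, 0).
  dual value b^T y* = 36.
Strong duality: c^T x* = b^T y*. Confirmed.

36


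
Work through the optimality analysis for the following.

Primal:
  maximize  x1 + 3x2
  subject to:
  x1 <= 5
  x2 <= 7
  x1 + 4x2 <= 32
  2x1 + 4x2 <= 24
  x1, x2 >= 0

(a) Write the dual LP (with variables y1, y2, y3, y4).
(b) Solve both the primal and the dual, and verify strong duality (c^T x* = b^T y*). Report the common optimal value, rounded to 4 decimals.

The standard primal-dual pair for 'max c^T x s.t. A x <= b, x >= 0' is:
  Dual:  min b^T y  s.t.  A^T y >= c,  y >= 0.

So the dual LP is:
  minimize  5y1 + 7y2 + 32y3 + 24y4
  subject to:
    y1 + y3 + 2y4 >= 1
    y2 + 4y3 + 4y4 >= 3
    y1, y2, y3, y4 >= 0

Solving the primal: x* = (0, 6).
  primal value c^T x* = 18.
Solving the dual: y* = (0, 0, 0, 0.75).
  dual value b^T y* = 18.
Strong duality: c^T x* = b^T y*. Confirmed.

18


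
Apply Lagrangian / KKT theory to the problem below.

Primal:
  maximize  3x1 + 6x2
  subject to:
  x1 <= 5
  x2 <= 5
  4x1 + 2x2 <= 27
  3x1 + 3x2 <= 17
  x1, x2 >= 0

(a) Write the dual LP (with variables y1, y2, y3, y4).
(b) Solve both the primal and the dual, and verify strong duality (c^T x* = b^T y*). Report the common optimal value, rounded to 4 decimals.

The standard primal-dual pair for 'max c^T x s.t. A x <= b, x >= 0' is:
  Dual:  min b^T y  s.t.  A^T y >= c,  y >= 0.

So the dual LP is:
  minimize  5y1 + 5y2 + 27y3 + 17y4
  subject to:
    y1 + 4y3 + 3y4 >= 3
    y2 + 2y3 + 3y4 >= 6
    y1, y2, y3, y4 >= 0

Solving the primal: x* = (0.6667, 5).
  primal value c^T x* = 32.
Solving the dual: y* = (0, 3, 0, 1).
  dual value b^T y* = 32.
Strong duality: c^T x* = b^T y*. Confirmed.

32


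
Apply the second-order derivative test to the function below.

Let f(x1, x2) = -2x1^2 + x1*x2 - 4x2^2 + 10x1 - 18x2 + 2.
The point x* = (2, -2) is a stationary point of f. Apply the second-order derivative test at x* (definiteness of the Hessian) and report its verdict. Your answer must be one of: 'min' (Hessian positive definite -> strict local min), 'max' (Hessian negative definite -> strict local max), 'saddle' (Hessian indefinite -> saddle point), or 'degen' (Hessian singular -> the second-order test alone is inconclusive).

Compute the Hessian H = grad^2 f:
  H = [[-4, 1], [1, -8]]
Verify stationarity: grad f(x*) = H x* + g = (0, 0).
Eigenvalues of H: -8.2361, -3.7639.
Both eigenvalues < 0, so H is negative definite -> x* is a strict local max.

max


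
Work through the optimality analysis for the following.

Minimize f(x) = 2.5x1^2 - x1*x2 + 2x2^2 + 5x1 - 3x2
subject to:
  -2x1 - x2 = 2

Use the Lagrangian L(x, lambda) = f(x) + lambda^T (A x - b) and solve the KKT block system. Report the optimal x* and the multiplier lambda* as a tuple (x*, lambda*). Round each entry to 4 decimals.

Form the Lagrangian:
  L(x, lambda) = (1/2) x^T Q x + c^T x + lambda^T (A x - b)
Stationarity (grad_x L = 0): Q x + c + A^T lambda = 0.
Primal feasibility: A x = b.

This gives the KKT block system:
  [ Q   A^T ] [ x     ]   [-c ]
  [ A    0  ] [ lambda ] = [ b ]

Solving the linear system:
  x*      = (-1.16, 0.32)
  lambda* = (-0.56)
  f(x*)   = -2.82

x* = (-1.16, 0.32), lambda* = (-0.56)


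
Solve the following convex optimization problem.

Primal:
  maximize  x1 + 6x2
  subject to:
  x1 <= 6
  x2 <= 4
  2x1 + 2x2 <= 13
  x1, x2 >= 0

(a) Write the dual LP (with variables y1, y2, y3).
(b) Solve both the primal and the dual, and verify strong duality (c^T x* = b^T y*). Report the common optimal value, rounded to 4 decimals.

The standard primal-dual pair for 'max c^T x s.t. A x <= b, x >= 0' is:
  Dual:  min b^T y  s.t.  A^T y >= c,  y >= 0.

So the dual LP is:
  minimize  6y1 + 4y2 + 13y3
  subject to:
    y1 + 2y3 >= 1
    y2 + 2y3 >= 6
    y1, y2, y3 >= 0

Solving the primal: x* = (2.5, 4).
  primal value c^T x* = 26.5.
Solving the dual: y* = (0, 5, 0.5).
  dual value b^T y* = 26.5.
Strong duality: c^T x* = b^T y*. Confirmed.

26.5


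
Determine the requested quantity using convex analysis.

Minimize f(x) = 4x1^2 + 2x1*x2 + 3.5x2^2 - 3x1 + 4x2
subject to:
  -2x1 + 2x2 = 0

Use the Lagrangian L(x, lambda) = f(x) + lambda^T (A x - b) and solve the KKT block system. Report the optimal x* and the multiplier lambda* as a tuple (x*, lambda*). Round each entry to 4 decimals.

Form the Lagrangian:
  L(x, lambda) = (1/2) x^T Q x + c^T x + lambda^T (A x - b)
Stationarity (grad_x L = 0): Q x + c + A^T lambda = 0.
Primal feasibility: A x = b.

This gives the KKT block system:
  [ Q   A^T ] [ x     ]   [-c ]
  [ A    0  ] [ lambda ] = [ b ]

Solving the linear system:
  x*      = (-0.0526, -0.0526)
  lambda* = (-1.7632)
  f(x*)   = -0.0263

x* = (-0.0526, -0.0526), lambda* = (-1.7632)


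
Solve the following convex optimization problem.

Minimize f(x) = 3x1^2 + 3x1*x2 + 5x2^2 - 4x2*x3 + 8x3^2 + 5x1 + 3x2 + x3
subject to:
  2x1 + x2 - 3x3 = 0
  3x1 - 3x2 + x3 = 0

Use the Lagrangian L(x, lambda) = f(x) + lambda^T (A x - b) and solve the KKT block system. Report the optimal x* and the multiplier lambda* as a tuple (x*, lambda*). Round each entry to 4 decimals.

Form the Lagrangian:
  L(x, lambda) = (1/2) x^T Q x + c^T x + lambda^T (A x - b)
Stationarity (grad_x L = 0): Q x + c + A^T lambda = 0.
Primal feasibility: A x = b.

This gives the KKT block system:
  [ Q   A^T ] [ x     ]   [-c ]
  [ A    0  ] [ lambda ] = [ b ]

Solving the linear system:
  x*      = (-0.2498, -0.3435, -0.281)
  lambda* = (-0.8035, -0.2879)
  f(x*)   = -1.2803

x* = (-0.2498, -0.3435, -0.281), lambda* = (-0.8035, -0.2879)


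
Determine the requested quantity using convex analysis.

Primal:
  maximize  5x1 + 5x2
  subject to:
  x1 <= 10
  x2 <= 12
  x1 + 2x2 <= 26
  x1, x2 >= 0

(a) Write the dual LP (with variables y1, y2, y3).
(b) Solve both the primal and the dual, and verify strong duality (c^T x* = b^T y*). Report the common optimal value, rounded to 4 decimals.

The standard primal-dual pair for 'max c^T x s.t. A x <= b, x >= 0' is:
  Dual:  min b^T y  s.t.  A^T y >= c,  y >= 0.

So the dual LP is:
  minimize  10y1 + 12y2 + 26y3
  subject to:
    y1 + y3 >= 5
    y2 + 2y3 >= 5
    y1, y2, y3 >= 0

Solving the primal: x* = (10, 8).
  primal value c^T x* = 90.
Solving the dual: y* = (2.5, 0, 2.5).
  dual value b^T y* = 90.
Strong duality: c^T x* = b^T y*. Confirmed.

90


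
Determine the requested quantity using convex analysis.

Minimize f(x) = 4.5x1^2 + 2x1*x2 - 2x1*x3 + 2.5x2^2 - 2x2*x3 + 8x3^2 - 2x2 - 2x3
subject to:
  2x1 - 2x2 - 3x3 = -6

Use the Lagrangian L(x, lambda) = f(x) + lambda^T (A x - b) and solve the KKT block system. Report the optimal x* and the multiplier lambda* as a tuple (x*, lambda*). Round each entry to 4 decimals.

Form the Lagrangian:
  L(x, lambda) = (1/2) x^T Q x + c^T x + lambda^T (A x - b)
Stationarity (grad_x L = 0): Q x + c + A^T lambda = 0.
Primal feasibility: A x = b.

This gives the KKT block system:
  [ Q   A^T ] [ x     ]   [-c ]
  [ A    0  ] [ lambda ] = [ b ]

Solving the linear system:
  x*      = (-0.6001, 1.5518, 0.5654)
  lambda* = (1.7141)
  f(x*)   = 3.0251

x* = (-0.6001, 1.5518, 0.5654), lambda* = (1.7141)


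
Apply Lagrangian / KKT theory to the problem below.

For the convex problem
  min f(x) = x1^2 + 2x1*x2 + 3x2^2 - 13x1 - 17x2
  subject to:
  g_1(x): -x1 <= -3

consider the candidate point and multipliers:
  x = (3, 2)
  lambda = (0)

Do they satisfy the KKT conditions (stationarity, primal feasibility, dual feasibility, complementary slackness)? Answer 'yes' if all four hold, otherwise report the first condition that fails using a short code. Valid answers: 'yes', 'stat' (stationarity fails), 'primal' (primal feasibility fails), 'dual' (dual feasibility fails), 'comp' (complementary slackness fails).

Gradient of f: grad f(x) = Q x + c = (-3, 1)
Constraint values g_i(x) = a_i^T x - b_i:
  g_1((3, 2)) = 0
Stationarity residual: grad f(x) + sum_i lambda_i a_i = (-3, 1)
  -> stationarity FAILS
Primal feasibility (all g_i <= 0): OK
Dual feasibility (all lambda_i >= 0): OK
Complementary slackness (lambda_i * g_i(x) = 0 for all i): OK

Verdict: the first failing condition is stationarity -> stat.

stat
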